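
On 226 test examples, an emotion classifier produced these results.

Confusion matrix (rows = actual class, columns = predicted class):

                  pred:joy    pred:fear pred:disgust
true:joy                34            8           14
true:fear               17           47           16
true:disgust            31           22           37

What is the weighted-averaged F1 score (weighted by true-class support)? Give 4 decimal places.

0.5217

Per-class F1 score (2·TP/(2·TP+FP+FN)):
  joy: TP=34, FP=17+31=48, FN=8+14=22 → 68/138 = 0.49275
  fear: TP=47, FP=8+22=30, FN=17+16=33 → 94/157 = 0.59873
  disgust: TP=37, FP=14+16=30, FN=31+22=53 → 74/157 = 0.47134
Weighted-F1 score = Σ (supportᵢ/N)·F1 scoreᵢ with N=226: (56/226)·0.49275 + (80/226)·0.59873 + (90/226)·0.47134 = 0.5217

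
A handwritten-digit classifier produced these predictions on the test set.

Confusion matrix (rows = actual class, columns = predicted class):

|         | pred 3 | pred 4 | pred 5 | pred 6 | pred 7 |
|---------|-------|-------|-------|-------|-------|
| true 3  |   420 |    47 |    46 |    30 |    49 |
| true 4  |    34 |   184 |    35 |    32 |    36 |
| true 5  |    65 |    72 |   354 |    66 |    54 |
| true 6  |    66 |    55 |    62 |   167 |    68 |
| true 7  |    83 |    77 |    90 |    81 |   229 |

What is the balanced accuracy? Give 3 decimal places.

Balanced accuracy = mean of per-class recall.
  3: recall = 420/592 = 0.7095
  4: recall = 184/321 = 0.5732
  5: recall = 354/611 = 0.5794
  6: recall = 167/418 = 0.3995
  7: recall = 229/560 = 0.4089
Mean = (0.7095 + 0.5732 + 0.5794 + 0.3995 + 0.4089) / 5 = 0.534

0.534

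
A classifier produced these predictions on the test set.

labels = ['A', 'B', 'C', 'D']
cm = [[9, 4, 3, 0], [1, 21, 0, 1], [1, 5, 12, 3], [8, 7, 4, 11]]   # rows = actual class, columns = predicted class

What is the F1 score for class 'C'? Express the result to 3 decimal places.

F1 score = 2·TP/(2·TP+FP+FN).
C: TP=12, FP=3+0+4=7, FN=1+5+3=9 → 24/40 = 0.6000

0.600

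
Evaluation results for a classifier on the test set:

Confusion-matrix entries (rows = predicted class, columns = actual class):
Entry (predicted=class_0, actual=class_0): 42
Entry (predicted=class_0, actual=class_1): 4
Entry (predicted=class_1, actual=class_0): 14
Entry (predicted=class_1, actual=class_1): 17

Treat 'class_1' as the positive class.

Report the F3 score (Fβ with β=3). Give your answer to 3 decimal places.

Fβ = (1+β²)·TP / ((1+β²)·TP + β²·FN + FP), with β²=9
= 10·17 / (10·17 + 9·4 + 14) = 0.773

0.773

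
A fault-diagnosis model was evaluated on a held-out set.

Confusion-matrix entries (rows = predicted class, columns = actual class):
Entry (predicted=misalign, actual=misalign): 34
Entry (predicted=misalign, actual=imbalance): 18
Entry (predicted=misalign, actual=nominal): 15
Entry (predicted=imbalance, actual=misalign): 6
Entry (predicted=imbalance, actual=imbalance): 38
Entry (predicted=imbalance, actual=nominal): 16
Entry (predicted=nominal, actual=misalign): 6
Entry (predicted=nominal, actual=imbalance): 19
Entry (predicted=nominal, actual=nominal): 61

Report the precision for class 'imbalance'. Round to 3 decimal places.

precision = TP/(TP+FP).
imbalance: TP=38, FP=6+16=22 → 38/60 = 0.6333

0.633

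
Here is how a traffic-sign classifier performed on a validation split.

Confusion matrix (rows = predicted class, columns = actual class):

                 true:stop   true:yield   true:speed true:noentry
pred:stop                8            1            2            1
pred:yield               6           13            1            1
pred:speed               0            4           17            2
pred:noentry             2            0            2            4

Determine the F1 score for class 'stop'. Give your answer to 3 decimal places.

Take TP from the diagonal, FP from the rest of the 'stop' prediction marginal, FN from the rest of the 'stop' actual marginal.
F1 score = 2·TP/(2·TP+FP+FN).
stop: TP=8, FP=1+2+1=4, FN=6+0+2=8 → 16/28 = 0.5714

0.571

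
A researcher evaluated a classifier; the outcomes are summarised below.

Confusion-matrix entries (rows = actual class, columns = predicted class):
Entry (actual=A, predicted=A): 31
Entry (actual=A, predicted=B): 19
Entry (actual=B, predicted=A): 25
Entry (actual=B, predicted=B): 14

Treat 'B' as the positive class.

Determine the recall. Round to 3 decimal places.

0.359

Recall = TP/(TP+FN) = 14/(14+25) = 14/39 = 0.359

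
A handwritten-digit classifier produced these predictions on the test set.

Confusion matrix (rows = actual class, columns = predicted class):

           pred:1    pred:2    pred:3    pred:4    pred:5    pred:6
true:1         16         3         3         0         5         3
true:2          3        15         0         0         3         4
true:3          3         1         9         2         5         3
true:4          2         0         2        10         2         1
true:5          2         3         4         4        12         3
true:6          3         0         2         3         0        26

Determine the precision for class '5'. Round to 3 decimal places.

0.444

Take TP from the diagonal, FP from the rest of the '5' prediction marginal, FN from the rest of the '5' actual marginal.
precision = TP/(TP+FP).
5: TP=12, FP=5+3+5+2+0=15 → 12/27 = 0.4444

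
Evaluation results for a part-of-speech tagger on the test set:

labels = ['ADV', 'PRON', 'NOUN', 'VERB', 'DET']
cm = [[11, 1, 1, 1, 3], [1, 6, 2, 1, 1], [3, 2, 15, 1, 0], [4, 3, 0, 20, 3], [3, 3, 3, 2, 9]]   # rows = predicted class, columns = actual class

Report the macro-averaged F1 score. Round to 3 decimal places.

0.593

Per-class F1 score (2·TP/(2·TP+FP+FN)):
  ADV: TP=11, FP=1+1+1+3=6, FN=1+3+4+3=11 → 22/39 = 0.5641
  PRON: TP=6, FP=1+2+1+1=5, FN=1+2+3+3=9 → 12/26 = 0.4615
  NOUN: TP=15, FP=3+2+1+0=6, FN=1+2+0+3=6 → 30/42 = 0.7143
  VERB: TP=20, FP=4+3+0+3=10, FN=1+1+1+2=5 → 40/55 = 0.7273
  DET: TP=9, FP=3+3+3+2=11, FN=3+1+0+3=7 → 18/36 = 0.5000
Macro-F1 score = mean = (0.5641 + 0.4615 + 0.7143 + 0.7273 + 0.5000) / 5 = 0.593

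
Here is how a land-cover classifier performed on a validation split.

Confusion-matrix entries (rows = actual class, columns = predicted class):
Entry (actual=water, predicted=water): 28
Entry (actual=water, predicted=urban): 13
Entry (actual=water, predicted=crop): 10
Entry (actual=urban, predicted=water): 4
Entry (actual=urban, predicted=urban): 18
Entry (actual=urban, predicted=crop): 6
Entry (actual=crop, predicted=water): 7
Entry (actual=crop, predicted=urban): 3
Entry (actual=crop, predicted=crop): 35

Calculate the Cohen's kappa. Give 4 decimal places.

Observed agreement pₒ = trace/N = 81/124 = 0.65323
Expected agreement pₑ = Σ (rowᵢ·colᵢ)/N² = (51·39 + 28·34 + 45·51)/124² = 0.34053
κ = (pₒ − pₑ)/(1 − pₑ) = (0.65323 − 0.34053)/(1 − 0.34053) = 0.4742

0.4742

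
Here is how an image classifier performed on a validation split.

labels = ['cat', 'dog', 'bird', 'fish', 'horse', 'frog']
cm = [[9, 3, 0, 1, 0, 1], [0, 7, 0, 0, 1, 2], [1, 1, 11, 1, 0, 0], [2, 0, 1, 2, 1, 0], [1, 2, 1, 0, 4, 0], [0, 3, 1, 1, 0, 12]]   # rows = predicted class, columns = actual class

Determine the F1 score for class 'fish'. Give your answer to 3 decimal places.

F1 score = 2·TP/(2·TP+FP+FN).
fish: TP=2, FP=2+0+1+1+0=4, FN=1+0+1+0+1=3 → 4/11 = 0.3636

0.364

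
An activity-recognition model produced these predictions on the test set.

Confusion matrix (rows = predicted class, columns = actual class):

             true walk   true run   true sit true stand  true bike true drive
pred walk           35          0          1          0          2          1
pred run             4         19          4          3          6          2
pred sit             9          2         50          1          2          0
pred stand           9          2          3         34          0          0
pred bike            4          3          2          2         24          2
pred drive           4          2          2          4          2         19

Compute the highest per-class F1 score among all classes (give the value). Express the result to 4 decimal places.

0.7937

Per-class F1 score (2·TP/(2·TP+FP+FN)):
  walk: TP=35, FP=0+1+0+2+1=4, FN=4+9+9+4+4=30 → 70/104 = 0.67308
  run: TP=19, FP=4+4+3+6+2=19, FN=0+2+2+3+2=9 → 38/66 = 0.57576
  sit: TP=50, FP=9+2+1+2+0=14, FN=1+4+3+2+2=12 → 100/126 = 0.79365
  stand: TP=34, FP=9+2+3+0+0=14, FN=0+3+1+2+4=10 → 68/92 = 0.73913
  bike: TP=24, FP=4+3+2+2+2=13, FN=2+6+2+0+2=12 → 48/73 = 0.65753
  drive: TP=19, FP=4+2+2+4+2=14, FN=1+2+0+0+2=5 → 38/57 = 0.66667
Highest is class 'sit' with F1 score = 0.7937.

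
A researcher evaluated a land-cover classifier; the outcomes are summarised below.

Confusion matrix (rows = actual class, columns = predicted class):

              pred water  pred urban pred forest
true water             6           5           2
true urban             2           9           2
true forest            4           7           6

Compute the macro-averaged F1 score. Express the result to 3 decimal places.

0.485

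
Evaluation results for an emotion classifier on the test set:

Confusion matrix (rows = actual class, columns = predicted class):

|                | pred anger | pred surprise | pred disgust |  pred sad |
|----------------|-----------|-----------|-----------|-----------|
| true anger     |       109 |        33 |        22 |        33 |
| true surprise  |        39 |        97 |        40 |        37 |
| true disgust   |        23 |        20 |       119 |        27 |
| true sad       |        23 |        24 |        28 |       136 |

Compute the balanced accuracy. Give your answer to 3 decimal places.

Balanced accuracy = mean of per-class recall.
  anger: recall = 109/197 = 0.5533
  surprise: recall = 97/213 = 0.4554
  disgust: recall = 119/189 = 0.6296
  sad: recall = 136/211 = 0.6445
Mean = (0.5533 + 0.4554 + 0.6296 + 0.6445) / 4 = 0.571

0.571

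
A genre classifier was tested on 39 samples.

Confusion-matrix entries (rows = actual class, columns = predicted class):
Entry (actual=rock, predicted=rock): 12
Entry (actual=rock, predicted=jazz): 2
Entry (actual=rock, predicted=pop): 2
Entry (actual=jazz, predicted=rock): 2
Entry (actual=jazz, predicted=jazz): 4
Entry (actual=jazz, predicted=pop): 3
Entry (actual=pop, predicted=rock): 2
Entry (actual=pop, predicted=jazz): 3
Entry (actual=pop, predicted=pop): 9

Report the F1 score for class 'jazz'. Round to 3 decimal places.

0.444

Take TP from the diagonal, FP from the rest of the 'jazz' prediction marginal, FN from the rest of the 'jazz' actual marginal.
F1 score = 2·TP/(2·TP+FP+FN).
jazz: TP=4, FP=2+3=5, FN=2+3=5 → 8/18 = 0.4444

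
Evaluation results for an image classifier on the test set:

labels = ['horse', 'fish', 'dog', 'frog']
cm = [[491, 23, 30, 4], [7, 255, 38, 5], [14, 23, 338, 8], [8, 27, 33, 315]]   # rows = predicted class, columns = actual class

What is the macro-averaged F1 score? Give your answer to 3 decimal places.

Per-class F1 score (2·TP/(2·TP+FP+FN)):
  horse: TP=491, FP=23+30+4=57, FN=7+14+8=29 → 982/1068 = 0.9195
  fish: TP=255, FP=7+38+5=50, FN=23+23+27=73 → 510/633 = 0.8057
  dog: TP=338, FP=14+23+8=45, FN=30+38+33=101 → 676/822 = 0.8224
  frog: TP=315, FP=8+27+33=68, FN=4+5+8=17 → 630/715 = 0.8811
Macro-F1 score = mean = (0.9195 + 0.8057 + 0.8224 + 0.8811) / 4 = 0.857

0.857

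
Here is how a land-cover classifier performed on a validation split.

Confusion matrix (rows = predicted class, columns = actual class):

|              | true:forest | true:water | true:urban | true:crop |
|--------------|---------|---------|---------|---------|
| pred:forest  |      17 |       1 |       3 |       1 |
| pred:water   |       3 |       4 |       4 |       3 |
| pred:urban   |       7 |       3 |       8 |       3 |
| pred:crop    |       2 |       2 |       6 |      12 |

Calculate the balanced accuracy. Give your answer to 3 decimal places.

Balanced accuracy = mean of per-class recall.
  forest: recall = 17/29 = 0.5862
  water: recall = 4/10 = 0.4000
  urban: recall = 8/21 = 0.3810
  crop: recall = 12/19 = 0.6316
Mean = (0.5862 + 0.4000 + 0.3810 + 0.6316) / 4 = 0.500

0.500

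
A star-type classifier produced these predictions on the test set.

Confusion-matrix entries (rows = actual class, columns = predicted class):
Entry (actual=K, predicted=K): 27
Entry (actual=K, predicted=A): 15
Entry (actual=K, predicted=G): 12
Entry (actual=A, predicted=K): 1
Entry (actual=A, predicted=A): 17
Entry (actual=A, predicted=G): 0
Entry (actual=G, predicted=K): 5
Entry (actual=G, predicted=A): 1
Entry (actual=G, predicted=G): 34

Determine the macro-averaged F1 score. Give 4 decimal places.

0.6927

Per-class F1 score (2·TP/(2·TP+FP+FN)):
  K: TP=27, FP=1+5=6, FN=15+12=27 → 54/87 = 0.62069
  A: TP=17, FP=15+1=16, FN=1+0=1 → 34/51 = 0.66667
  G: TP=34, FP=12+0=12, FN=5+1=6 → 68/86 = 0.79070
Macro-F1 score = mean = (0.62069 + 0.66667 + 0.79070) / 3 = 0.6927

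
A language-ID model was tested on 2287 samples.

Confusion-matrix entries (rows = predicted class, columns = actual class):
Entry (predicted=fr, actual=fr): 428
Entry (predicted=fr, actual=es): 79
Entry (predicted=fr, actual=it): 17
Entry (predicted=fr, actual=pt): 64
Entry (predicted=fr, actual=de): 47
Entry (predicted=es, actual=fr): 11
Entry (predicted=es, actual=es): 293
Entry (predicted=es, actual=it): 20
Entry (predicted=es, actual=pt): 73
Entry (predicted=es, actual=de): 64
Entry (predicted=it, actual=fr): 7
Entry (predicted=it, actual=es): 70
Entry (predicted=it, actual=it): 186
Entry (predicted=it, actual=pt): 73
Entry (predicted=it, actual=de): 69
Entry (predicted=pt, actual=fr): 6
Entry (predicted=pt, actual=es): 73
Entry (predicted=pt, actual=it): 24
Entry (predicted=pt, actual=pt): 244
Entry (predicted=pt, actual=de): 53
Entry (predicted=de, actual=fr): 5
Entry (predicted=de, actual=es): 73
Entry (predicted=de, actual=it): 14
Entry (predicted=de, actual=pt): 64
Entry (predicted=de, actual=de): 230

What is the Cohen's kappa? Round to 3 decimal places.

Observed agreement pₒ = trace/N = 1381/2287 = 0.6038
Expected agreement pₑ = Σ (rowᵢ·colᵢ)/N² = (457·635 + 588·461 + 261·405 + 518·400 + 463·386)/2287² = 0.2013
κ = (pₒ − pₑ)/(1 − pₑ) = (0.6038 − 0.2013)/(1 − 0.2013) = 0.504

0.504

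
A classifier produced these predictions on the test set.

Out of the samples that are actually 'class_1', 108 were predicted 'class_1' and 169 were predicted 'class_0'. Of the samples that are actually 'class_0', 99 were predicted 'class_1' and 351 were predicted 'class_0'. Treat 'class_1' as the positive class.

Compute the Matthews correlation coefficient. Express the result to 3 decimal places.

0.183

MCC = (TP·TN − FP·FN) / √((TP+FP)(TP+FN)(TN+FP)(TN+FN))
Numerator = 108·351 − 99·169 = 21177
Denominator = √(207·277·450·520) = √13417326000 = 115833.1818
MCC = 21177 / 115833.1818 = 0.183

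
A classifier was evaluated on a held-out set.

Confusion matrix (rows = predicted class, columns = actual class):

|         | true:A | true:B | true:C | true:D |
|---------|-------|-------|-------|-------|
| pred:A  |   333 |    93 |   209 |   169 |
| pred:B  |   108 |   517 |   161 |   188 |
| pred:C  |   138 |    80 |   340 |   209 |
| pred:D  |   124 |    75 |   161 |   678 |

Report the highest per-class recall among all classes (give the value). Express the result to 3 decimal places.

Per-class recall (TP/(TP+FN)):
  A: TP=333, FN=108+138+124=370 → 333/703 = 0.4737
  B: TP=517, FN=93+80+75=248 → 517/765 = 0.6758
  C: TP=340, FN=209+161+161=531 → 340/871 = 0.3904
  D: TP=678, FN=169+188+209=566 → 678/1244 = 0.5450
Highest is class 'B' with recall = 0.676.

0.676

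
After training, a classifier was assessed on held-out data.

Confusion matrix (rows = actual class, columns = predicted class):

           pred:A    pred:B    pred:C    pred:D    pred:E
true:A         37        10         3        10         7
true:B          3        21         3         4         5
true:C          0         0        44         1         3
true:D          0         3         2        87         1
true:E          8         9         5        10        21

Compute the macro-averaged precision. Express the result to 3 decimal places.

Per-class precision (TP/(TP+FP)):
  A: TP=37, FP=3+0+0+8=11 → 37/48 = 0.7708
  B: TP=21, FP=10+0+3+9=22 → 21/43 = 0.4884
  C: TP=44, FP=3+3+2+5=13 → 44/57 = 0.7719
  D: TP=87, FP=10+4+1+10=25 → 87/112 = 0.7768
  E: TP=21, FP=7+5+3+1=16 → 21/37 = 0.5676
Macro-precision = mean = (0.7708 + 0.4884 + 0.7719 + 0.7768 + 0.5676) / 5 = 0.675

0.675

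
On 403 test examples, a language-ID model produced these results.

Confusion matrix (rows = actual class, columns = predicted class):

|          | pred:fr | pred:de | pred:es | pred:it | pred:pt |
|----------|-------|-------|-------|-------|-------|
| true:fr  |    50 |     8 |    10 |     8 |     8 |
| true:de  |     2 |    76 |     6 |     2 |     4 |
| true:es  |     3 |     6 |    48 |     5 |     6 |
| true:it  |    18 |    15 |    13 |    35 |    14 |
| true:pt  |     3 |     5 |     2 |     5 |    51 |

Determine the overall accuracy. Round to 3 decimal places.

Accuracy = trace / total = (50+76+48+35+51=260) / 403 = 260/403 = 0.645

0.645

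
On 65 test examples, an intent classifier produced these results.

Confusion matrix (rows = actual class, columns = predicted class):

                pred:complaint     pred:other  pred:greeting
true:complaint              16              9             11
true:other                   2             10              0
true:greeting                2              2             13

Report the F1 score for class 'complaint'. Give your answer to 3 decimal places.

0.571

One-vs-rest for 'complaint': TP = diagonal; FP = other classes predicted 'complaint'; FN = 'complaint' predicted as other.
F1 score = 2·TP/(2·TP+FP+FN).
complaint: TP=16, FP=2+2=4, FN=9+11=20 → 32/56 = 0.5714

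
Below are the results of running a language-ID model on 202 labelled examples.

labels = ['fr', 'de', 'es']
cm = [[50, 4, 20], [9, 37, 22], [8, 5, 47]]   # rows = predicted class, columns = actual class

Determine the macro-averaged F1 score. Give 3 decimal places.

Per-class F1 score (2·TP/(2·TP+FP+FN)):
  fr: TP=50, FP=4+20=24, FN=9+8=17 → 100/141 = 0.7092
  de: TP=37, FP=9+22=31, FN=4+5=9 → 74/114 = 0.6491
  es: TP=47, FP=8+5=13, FN=20+22=42 → 94/149 = 0.6309
Macro-F1 score = mean = (0.7092 + 0.6491 + 0.6309) / 3 = 0.663

0.663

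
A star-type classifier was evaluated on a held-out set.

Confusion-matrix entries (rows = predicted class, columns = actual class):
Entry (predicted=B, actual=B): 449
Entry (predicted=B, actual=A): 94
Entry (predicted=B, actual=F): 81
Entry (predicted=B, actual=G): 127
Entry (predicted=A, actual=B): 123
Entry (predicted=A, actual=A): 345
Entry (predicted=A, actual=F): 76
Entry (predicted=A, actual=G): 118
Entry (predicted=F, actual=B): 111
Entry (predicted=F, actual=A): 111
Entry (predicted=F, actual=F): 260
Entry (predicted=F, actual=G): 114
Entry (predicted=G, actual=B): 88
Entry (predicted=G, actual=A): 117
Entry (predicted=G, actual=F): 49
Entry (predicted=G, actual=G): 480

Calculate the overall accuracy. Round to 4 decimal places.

Accuracy = trace / total = (449+345+260+480=1534) / 2743 = 1534/2743 = 0.5592

0.5592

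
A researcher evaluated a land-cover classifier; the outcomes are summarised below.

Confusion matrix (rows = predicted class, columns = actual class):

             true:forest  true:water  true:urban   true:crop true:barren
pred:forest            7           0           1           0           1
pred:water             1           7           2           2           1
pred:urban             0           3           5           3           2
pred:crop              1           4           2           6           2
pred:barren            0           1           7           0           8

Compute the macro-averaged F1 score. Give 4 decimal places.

0.5212

Per-class F1 score (2·TP/(2·TP+FP+FN)):
  forest: TP=7, FP=0+1+0+1=2, FN=1+0+1+0=2 → 14/18 = 0.77778
  water: TP=7, FP=1+2+2+1=6, FN=0+3+4+1=8 → 14/28 = 0.50000
  urban: TP=5, FP=0+3+3+2=8, FN=1+2+2+7=12 → 10/30 = 0.33333
  crop: TP=6, FP=1+4+2+2=9, FN=0+2+3+0=5 → 12/26 = 0.46154
  barren: TP=8, FP=0+1+7+0=8, FN=1+1+2+2=6 → 16/30 = 0.53333
Macro-F1 score = mean = (0.77778 + 0.50000 + 0.33333 + 0.46154 + 0.53333) / 5 = 0.5212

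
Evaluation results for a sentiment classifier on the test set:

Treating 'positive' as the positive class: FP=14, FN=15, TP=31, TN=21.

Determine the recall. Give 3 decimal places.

Recall = TP/(TP+FN) = 31/(31+15) = 31/46 = 0.674

0.674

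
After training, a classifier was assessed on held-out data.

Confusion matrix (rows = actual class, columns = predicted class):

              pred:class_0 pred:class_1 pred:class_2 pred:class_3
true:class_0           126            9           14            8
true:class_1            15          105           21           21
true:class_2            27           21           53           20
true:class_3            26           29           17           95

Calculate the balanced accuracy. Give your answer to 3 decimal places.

Balanced accuracy = mean of per-class recall.
  class_0: recall = 126/157 = 0.8025
  class_1: recall = 105/162 = 0.6481
  class_2: recall = 53/121 = 0.4380
  class_3: recall = 95/167 = 0.5689
Mean = (0.8025 + 0.6481 + 0.4380 + 0.5689) / 4 = 0.614

0.614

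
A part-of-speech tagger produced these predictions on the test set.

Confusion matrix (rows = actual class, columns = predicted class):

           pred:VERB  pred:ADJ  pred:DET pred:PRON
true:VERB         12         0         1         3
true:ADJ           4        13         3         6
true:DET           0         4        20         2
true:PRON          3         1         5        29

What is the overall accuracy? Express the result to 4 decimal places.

0.6981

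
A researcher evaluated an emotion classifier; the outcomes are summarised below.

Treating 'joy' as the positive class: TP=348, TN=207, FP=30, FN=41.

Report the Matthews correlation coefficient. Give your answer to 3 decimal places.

0.762

MCC = (TP·TN − FP·FN) / √((TP+FP)(TP+FN)(TN+FP)(TN+FN))
Numerator = 348·207 − 30·41 = 70806
Denominator = √(378·389·237·248) = √8642540592 = 92965.2655
MCC = 70806 / 92965.2655 = 0.762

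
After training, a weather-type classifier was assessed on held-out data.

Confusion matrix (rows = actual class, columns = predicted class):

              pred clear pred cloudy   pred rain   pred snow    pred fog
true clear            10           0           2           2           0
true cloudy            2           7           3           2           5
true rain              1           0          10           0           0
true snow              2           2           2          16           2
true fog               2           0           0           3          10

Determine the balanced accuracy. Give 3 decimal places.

Balanced accuracy = mean of per-class recall.
  clear: recall = 10/14 = 0.7143
  cloudy: recall = 7/19 = 0.3684
  rain: recall = 10/11 = 0.9091
  snow: recall = 16/24 = 0.6667
  fog: recall = 10/15 = 0.6667
Mean = (0.7143 + 0.3684 + 0.9091 + 0.6667 + 0.6667) / 5 = 0.665

0.665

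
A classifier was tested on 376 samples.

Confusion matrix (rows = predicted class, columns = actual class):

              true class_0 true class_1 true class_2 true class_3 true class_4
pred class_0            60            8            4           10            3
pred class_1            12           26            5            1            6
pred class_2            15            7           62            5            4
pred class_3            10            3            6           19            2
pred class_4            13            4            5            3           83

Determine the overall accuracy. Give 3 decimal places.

0.665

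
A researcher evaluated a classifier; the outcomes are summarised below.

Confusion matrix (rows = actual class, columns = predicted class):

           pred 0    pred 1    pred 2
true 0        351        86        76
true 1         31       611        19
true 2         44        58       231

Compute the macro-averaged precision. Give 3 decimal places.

Per-class precision (TP/(TP+FP)):
  0: TP=351, FP=31+44=75 → 351/426 = 0.8239
  1: TP=611, FP=86+58=144 → 611/755 = 0.8093
  2: TP=231, FP=76+19=95 → 231/326 = 0.7086
Macro-precision = mean = (0.8239 + 0.8093 + 0.7086) / 3 = 0.781

0.781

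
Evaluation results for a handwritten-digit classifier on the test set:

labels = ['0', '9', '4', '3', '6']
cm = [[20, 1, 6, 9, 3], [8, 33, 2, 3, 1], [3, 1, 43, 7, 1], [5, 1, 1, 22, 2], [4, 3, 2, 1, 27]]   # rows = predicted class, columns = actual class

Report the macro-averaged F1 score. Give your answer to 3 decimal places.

Per-class F1 score (2·TP/(2·TP+FP+FN)):
  0: TP=20, FP=1+6+9+3=19, FN=8+3+5+4=20 → 40/79 = 0.5063
  9: TP=33, FP=8+2+3+1=14, FN=1+1+1+3=6 → 66/86 = 0.7674
  4: TP=43, FP=3+1+7+1=12, FN=6+2+1+2=11 → 86/109 = 0.7890
  3: TP=22, FP=5+1+1+2=9, FN=9+3+7+1=20 → 44/73 = 0.6027
  6: TP=27, FP=4+3+2+1=10, FN=3+1+1+2=7 → 54/71 = 0.7606
Macro-F1 score = mean = (0.5063 + 0.7674 + 0.7890 + 0.6027 + 0.7606) / 5 = 0.685

0.685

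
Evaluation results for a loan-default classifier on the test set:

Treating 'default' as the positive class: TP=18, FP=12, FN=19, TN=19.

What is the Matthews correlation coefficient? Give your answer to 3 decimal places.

0.100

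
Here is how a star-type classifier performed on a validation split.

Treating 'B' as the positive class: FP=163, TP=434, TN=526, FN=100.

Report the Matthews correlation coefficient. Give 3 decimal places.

0.572

MCC = (TP·TN − FP·FN) / √((TP+FP)(TP+FN)(TN+FP)(TN+FN))
Numerator = 434·526 − 163·100 = 211984
Denominator = √(597·534·689·626) = √137502040572 = 370812.6759
MCC = 211984 / 370812.6759 = 0.572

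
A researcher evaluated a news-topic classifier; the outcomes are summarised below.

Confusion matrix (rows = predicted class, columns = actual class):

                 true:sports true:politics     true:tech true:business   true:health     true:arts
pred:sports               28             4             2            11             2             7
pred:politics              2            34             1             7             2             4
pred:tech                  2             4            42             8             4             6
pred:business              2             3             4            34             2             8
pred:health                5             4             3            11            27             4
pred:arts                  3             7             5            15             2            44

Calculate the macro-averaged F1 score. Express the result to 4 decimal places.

0.5947

Per-class F1 score (2·TP/(2·TP+FP+FN)):
  sports: TP=28, FP=4+2+11+2+7=26, FN=2+2+2+5+3=14 → 56/96 = 0.58333
  politics: TP=34, FP=2+1+7+2+4=16, FN=4+4+3+4+7=22 → 68/106 = 0.64151
  tech: TP=42, FP=2+4+8+4+6=24, FN=2+1+4+3+5=15 → 84/123 = 0.68293
  business: TP=34, FP=2+3+4+2+8=19, FN=11+7+8+11+15=52 → 68/139 = 0.48921
  health: TP=27, FP=5+4+3+11+4=27, FN=2+2+4+2+2=12 → 54/93 = 0.58065
  arts: TP=44, FP=3+7+5+15+2=32, FN=7+4+6+8+4=29 → 88/149 = 0.59060
Macro-F1 score = mean = (0.58333 + 0.64151 + 0.68293 + 0.48921 + 0.58065 + 0.59060) / 6 = 0.5947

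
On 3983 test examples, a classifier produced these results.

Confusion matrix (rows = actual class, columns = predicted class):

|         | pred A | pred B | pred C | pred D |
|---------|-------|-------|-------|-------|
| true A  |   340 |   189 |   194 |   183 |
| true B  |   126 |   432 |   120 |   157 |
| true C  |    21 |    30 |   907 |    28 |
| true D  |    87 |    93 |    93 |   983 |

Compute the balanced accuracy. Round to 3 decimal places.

0.649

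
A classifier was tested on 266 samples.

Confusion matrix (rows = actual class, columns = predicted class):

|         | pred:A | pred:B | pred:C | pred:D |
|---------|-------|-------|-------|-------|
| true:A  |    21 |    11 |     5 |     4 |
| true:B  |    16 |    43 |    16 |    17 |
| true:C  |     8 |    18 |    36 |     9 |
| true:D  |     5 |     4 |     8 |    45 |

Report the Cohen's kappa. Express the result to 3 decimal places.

Observed agreement pₒ = trace/N = 145/266 = 0.5451
Expected agreement pₑ = Σ (rowᵢ·colᵢ)/N² = (41·50 + 92·76 + 71·65 + 62·75)/266² = 0.2587
κ = (pₒ − pₑ)/(1 − pₑ) = (0.5451 − 0.2587)/(1 − 0.2587) = 0.386

0.386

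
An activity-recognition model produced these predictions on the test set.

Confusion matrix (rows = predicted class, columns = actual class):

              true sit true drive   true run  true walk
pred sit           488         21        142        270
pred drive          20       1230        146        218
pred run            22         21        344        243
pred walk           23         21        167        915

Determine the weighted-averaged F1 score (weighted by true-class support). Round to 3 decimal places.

0.683

Per-class F1 score (2·TP/(2·TP+FP+FN)):
  sit: TP=488, FP=21+142+270=433, FN=20+22+23=65 → 976/1474 = 0.6621
  drive: TP=1230, FP=20+146+218=384, FN=21+21+21=63 → 2460/2907 = 0.8462
  run: TP=344, FP=22+21+243=286, FN=142+146+167=455 → 688/1429 = 0.4815
  walk: TP=915, FP=23+21+167=211, FN=270+218+243=731 → 1830/2772 = 0.6602
Weighted-F1 score = Σ (supportᵢ/N)·F1 scoreᵢ with N=4291: (553/4291)·0.6621 + (1293/4291)·0.8462 + (799/4291)·0.4815 + (1646/4291)·0.6602 = 0.683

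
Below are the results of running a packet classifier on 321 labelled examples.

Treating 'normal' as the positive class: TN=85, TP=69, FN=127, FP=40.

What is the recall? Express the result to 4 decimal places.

Recall = TP/(TP+FN) = 69/(69+127) = 69/196 = 0.3520

0.3520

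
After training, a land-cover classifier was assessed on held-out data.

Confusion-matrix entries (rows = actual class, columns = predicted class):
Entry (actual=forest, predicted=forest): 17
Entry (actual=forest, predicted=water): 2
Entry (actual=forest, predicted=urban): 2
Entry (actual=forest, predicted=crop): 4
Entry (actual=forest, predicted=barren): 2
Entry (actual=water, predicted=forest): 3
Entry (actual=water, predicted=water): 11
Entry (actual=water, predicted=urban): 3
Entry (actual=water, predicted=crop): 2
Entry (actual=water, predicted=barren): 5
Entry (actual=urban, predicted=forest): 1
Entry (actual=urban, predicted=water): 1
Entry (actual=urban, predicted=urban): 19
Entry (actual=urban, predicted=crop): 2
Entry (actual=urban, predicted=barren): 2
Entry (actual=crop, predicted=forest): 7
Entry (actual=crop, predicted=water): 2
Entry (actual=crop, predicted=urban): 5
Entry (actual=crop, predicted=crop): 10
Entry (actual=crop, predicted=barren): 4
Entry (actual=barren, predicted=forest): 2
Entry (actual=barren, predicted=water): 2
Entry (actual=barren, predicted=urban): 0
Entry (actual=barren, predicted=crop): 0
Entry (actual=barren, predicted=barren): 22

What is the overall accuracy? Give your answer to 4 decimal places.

0.6077

Accuracy = trace / total = (17+11+19+10+22=79) / 130 = 79/130 = 0.6077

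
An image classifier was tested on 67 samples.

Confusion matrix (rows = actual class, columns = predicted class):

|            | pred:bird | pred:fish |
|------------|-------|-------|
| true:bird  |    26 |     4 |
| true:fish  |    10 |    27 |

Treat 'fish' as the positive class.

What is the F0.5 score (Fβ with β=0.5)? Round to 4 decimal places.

Fβ = (1+β²)·TP / ((1+β²)·TP + β²·FN + FP), with β²=1/4
= 1.25·27 / (1.25·27 + 0.25·10 + 4) = 0.8385

0.8385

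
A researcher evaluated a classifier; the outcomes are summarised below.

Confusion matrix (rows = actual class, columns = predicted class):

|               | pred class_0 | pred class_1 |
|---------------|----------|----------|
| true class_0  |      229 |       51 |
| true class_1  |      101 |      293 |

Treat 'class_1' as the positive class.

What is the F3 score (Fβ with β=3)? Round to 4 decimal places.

0.7532

Fβ = (1+β²)·TP / ((1+β²)·TP + β²·FN + FP), with β²=9
= 10·293 / (10·293 + 9·101 + 51) = 0.7532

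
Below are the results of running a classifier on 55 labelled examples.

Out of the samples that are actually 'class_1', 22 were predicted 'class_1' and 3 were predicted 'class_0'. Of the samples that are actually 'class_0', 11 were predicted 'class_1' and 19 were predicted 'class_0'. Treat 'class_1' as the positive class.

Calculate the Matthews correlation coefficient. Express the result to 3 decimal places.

MCC = (TP·TN − FP·FN) / √((TP+FP)(TP+FN)(TN+FP)(TN+FN))
Numerator = 22·19 − 11·3 = 385
Denominator = √(33·25·30·22) = √544500 = 737.9024
MCC = 385 / 737.9024 = 0.522

0.522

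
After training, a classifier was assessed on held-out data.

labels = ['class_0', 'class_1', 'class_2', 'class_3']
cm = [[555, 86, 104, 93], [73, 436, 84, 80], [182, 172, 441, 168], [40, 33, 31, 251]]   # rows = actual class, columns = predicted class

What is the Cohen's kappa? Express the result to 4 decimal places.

Observed agreement pₒ = trace/N = 1683/2829 = 0.59491
Expected agreement pₑ = Σ (rowᵢ·colᵢ)/N² = (838·850 + 673·727 + 963·660 + 355·592)/2829² = 0.25581
κ = (pₒ − pₑ)/(1 − pₑ) = (0.59491 − 0.25581)/(1 − 0.25581) = 0.4557

0.4557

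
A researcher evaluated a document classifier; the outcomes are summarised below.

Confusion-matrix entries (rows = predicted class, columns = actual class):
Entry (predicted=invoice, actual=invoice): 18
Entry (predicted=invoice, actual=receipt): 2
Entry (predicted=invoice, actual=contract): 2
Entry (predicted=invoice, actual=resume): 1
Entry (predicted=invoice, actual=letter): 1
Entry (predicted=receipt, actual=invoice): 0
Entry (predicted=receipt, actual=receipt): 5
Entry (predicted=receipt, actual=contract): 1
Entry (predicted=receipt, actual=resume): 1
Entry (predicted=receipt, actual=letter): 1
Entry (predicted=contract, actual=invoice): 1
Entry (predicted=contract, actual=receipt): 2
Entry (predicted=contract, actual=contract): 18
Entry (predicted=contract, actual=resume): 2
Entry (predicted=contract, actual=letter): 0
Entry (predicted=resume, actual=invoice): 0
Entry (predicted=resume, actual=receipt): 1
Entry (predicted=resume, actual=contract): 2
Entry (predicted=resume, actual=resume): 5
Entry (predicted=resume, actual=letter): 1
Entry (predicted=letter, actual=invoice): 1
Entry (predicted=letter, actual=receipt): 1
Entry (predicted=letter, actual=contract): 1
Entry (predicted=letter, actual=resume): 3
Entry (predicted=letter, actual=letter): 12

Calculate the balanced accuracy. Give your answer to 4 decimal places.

0.6642

Balanced accuracy = mean of per-class recall.
  invoice: recall = 18/20 = 0.90000
  receipt: recall = 5/11 = 0.45455
  contract: recall = 18/24 = 0.75000
  resume: recall = 5/12 = 0.41667
  letter: recall = 12/15 = 0.80000
Mean = (0.90000 + 0.45455 + 0.75000 + 0.41667 + 0.80000) / 5 = 0.6642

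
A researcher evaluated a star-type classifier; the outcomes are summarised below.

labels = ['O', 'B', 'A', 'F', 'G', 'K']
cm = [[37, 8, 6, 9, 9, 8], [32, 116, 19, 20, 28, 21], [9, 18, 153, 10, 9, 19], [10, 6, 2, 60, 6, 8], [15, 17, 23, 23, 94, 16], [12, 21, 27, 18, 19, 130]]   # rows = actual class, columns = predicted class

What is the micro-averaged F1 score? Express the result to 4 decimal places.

0.5684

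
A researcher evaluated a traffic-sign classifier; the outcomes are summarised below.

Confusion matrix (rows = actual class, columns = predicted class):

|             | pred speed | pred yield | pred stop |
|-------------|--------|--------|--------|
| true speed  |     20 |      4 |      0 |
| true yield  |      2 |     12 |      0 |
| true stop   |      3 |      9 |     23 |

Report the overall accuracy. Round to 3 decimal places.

0.753

Accuracy = trace / total = (20+12+23=55) / 73 = 55/73 = 0.753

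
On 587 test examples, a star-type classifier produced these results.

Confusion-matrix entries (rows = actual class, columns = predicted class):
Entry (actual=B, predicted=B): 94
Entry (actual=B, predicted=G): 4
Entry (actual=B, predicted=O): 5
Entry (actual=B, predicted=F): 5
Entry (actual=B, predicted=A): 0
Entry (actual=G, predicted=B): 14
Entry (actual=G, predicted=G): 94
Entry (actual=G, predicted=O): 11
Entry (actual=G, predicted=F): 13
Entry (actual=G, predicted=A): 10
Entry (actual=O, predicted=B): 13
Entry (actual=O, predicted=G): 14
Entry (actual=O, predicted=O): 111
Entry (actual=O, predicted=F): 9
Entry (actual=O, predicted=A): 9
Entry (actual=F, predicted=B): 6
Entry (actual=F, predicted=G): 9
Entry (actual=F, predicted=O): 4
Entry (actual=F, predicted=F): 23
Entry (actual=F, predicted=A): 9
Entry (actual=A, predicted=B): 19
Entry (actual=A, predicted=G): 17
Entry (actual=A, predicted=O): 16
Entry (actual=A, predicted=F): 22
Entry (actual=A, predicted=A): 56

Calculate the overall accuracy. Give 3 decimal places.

0.644

Accuracy = trace / total = (94+94+111+23+56=378) / 587 = 378/587 = 0.644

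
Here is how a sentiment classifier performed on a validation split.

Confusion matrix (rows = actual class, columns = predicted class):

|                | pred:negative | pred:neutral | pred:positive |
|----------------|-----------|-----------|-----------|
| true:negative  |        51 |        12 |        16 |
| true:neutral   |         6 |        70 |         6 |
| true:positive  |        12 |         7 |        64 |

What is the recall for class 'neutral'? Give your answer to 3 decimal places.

0.854

One-vs-rest for 'neutral': TP = diagonal; FP = other classes predicted 'neutral'; FN = 'neutral' predicted as other.
recall = TP/(TP+FN).
neutral: TP=70, FN=6+6=12 → 70/82 = 0.8537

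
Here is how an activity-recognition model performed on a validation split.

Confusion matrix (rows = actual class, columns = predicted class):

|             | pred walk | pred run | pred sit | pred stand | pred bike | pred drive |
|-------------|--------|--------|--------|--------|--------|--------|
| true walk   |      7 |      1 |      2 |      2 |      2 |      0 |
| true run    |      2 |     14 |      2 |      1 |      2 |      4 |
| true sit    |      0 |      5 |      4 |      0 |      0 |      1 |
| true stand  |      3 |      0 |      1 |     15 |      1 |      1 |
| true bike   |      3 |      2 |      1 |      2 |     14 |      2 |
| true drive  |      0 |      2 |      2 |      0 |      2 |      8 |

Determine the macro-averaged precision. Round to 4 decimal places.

0.5500

Per-class precision (TP/(TP+FP)):
  walk: TP=7, FP=2+0+3+3+0=8 → 7/15 = 0.46667
  run: TP=14, FP=1+5+0+2+2=10 → 14/24 = 0.58333
  sit: TP=4, FP=2+2+1+1+2=8 → 4/12 = 0.33333
  stand: TP=15, FP=2+1+0+2+0=5 → 15/20 = 0.75000
  bike: TP=14, FP=2+2+0+1+2=7 → 14/21 = 0.66667
  drive: TP=8, FP=0+4+1+1+2=8 → 8/16 = 0.50000
Macro-precision = mean = (0.46667 + 0.58333 + 0.33333 + 0.75000 + 0.66667 + 0.50000) / 6 = 0.5500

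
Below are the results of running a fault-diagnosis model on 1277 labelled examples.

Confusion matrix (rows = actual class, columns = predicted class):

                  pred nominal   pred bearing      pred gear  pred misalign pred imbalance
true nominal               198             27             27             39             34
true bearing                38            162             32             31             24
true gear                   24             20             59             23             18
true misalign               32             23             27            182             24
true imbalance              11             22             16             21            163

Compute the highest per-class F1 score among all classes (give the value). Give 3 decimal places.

Per-class F1 score (2·TP/(2·TP+FP+FN)):
  nominal: TP=198, FP=38+24+32+11=105, FN=27+27+39+34=127 → 396/628 = 0.6306
  bearing: TP=162, FP=27+20+23+22=92, FN=38+32+31+24=125 → 324/541 = 0.5989
  gear: TP=59, FP=27+32+27+16=102, FN=24+20+23+18=85 → 118/305 = 0.3869
  misalign: TP=182, FP=39+31+23+21=114, FN=32+23+27+24=106 → 364/584 = 0.6233
  imbalance: TP=163, FP=34+24+18+24=100, FN=11+22+16+21=70 → 326/496 = 0.6573
Highest is class 'imbalance' with F1 score = 0.657.

0.657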